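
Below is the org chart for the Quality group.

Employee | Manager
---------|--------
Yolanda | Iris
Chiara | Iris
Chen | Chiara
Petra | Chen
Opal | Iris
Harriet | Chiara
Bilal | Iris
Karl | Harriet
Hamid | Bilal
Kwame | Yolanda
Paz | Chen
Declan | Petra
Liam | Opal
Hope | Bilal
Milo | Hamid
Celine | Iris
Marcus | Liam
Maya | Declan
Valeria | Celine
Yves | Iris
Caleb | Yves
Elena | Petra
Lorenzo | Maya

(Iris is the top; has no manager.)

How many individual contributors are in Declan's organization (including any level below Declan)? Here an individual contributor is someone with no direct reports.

1

The only person in Declan's organization with no one reporting to them is Lorenzo. That is 1.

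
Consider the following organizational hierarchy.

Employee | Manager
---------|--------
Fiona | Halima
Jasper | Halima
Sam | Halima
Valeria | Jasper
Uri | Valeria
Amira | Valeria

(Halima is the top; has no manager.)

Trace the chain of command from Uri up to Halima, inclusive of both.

Uri -> Valeria -> Jasper -> Halima

Uri reports to Valeria. Valeria reports to Jasper. Jasper reports to Halima. Halima is at the top.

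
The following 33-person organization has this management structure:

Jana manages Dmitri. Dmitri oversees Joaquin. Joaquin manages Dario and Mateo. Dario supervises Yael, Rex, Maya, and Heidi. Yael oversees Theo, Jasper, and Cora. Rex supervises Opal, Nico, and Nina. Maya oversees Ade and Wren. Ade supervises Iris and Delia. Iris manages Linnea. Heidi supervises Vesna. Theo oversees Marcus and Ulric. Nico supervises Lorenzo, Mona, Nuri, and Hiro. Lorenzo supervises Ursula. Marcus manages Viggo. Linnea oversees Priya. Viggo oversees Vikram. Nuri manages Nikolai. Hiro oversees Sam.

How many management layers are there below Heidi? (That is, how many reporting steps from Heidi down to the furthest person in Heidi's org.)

The longest chain under Heidi runs Heidi → Vesna, which is 1 level below Heidi.

1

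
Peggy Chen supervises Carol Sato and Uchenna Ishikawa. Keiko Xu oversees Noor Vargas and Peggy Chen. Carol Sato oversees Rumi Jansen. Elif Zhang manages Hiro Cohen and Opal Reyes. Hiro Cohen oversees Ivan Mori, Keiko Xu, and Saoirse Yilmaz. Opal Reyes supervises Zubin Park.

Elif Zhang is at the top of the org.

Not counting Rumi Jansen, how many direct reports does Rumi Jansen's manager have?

0

Rumi Jansen reports to Carol Sato, and Carol Sato has no other direct reports. Rumi Jansen has 0 peers.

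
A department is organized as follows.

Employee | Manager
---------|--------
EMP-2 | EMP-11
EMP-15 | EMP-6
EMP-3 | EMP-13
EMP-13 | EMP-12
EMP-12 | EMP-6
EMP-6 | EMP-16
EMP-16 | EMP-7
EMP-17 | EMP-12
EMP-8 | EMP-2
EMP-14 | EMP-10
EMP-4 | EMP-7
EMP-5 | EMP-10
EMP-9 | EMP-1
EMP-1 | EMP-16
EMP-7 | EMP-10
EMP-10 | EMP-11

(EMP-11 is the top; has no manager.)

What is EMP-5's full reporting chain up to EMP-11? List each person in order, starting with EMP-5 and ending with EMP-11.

EMP-5 -> EMP-10 -> EMP-11

EMP-5 reports to EMP-10. EMP-10 reports to EMP-11. EMP-11 is at the top.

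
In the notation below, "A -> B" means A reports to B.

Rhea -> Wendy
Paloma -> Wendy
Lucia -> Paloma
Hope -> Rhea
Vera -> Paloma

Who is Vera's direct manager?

Vera reports directly to Paloma.

Paloma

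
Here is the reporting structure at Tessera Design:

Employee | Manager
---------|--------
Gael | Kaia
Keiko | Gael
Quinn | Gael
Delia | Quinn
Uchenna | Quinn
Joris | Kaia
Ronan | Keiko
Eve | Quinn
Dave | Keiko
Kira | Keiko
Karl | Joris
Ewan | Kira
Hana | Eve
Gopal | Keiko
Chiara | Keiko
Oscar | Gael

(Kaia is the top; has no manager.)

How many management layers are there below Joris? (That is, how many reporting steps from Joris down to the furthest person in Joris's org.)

The longest chain under Joris runs Joris → Karl, which is 1 level below Joris.

1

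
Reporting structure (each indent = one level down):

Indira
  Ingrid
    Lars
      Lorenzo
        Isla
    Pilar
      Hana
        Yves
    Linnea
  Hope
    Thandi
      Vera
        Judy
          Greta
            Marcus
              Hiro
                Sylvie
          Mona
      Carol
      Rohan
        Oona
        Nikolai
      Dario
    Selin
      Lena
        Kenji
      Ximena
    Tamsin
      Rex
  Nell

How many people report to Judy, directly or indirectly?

Judy directly manages Greta, Mona. Under Greta: Marcus, Hiro, Sylvie (3). Mona has no reports. So Judy's organization is 2 direct reports plus everyone under them: 4 + 1 = 5.

5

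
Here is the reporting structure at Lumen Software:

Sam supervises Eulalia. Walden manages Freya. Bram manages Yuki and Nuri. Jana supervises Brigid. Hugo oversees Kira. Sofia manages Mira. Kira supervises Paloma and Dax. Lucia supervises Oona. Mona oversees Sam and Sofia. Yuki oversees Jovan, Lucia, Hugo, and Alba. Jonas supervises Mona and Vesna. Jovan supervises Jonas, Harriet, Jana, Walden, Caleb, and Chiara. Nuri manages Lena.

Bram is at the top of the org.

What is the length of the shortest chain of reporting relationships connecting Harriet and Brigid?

Harriet is 1 level below Jovan, and Brigid is 2 levels below Jovan (their lowest common manager). The shortest path runs up from Harriet to Jovan and back down to Brigid: 1 + 2 = 3 links.

3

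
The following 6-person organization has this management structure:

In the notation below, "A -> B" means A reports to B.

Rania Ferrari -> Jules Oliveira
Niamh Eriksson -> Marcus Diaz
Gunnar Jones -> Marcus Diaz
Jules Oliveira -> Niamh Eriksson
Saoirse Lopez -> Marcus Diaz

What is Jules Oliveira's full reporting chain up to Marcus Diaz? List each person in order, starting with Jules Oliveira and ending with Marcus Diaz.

Jules Oliveira -> Niamh Eriksson -> Marcus Diaz

Jules Oliveira reports to Niamh Eriksson. Niamh Eriksson reports to Marcus Diaz. Marcus Diaz is at the top.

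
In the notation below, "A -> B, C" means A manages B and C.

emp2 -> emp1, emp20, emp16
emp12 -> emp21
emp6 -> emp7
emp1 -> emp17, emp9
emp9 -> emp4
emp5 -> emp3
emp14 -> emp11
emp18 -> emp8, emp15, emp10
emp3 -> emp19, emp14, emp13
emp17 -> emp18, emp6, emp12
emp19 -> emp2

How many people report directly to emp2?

3

emp2 directly manages emp1, emp20, emp16. That is 3 direct reports.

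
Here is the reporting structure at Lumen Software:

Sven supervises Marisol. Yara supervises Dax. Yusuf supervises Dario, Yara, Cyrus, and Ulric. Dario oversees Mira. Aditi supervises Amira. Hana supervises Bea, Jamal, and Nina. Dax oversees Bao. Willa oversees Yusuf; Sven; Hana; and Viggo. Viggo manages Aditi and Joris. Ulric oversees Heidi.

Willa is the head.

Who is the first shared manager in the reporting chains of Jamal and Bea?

Jamal's chain of managers is Hana, Willa. Bea's chain of managers is Hana, Willa. The first manager that appears in both chains is Hana.

Hana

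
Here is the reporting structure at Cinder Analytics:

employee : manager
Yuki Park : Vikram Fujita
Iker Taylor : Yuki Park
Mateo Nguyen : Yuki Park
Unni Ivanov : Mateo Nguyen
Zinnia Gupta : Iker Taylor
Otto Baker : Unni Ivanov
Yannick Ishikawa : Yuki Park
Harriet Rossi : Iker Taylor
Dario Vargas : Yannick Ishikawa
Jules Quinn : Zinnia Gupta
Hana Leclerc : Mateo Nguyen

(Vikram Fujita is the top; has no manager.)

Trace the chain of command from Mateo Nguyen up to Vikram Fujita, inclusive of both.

Mateo Nguyen -> Yuki Park -> Vikram Fujita

Mateo Nguyen reports to Yuki Park. Yuki Park reports to Vikram Fujita. Vikram Fujita is at the top.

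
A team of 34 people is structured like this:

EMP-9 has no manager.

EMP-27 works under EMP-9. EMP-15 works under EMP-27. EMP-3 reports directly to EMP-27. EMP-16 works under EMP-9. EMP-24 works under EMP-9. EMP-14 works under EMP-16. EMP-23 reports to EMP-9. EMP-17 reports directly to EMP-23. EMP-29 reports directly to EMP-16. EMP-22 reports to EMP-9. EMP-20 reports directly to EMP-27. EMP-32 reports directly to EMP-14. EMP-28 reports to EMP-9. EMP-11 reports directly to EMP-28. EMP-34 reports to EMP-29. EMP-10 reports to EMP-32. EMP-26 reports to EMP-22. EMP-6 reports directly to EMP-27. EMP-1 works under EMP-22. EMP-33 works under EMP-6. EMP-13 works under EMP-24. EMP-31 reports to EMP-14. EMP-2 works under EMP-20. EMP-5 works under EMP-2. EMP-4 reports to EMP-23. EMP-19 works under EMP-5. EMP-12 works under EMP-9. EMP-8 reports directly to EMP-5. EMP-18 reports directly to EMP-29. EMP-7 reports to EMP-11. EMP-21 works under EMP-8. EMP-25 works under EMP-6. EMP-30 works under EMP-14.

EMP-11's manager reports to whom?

EMP-9

EMP-11 reports to EMP-28, and EMP-28 reports to EMP-9. So EMP-11's skip-level manager is EMP-9.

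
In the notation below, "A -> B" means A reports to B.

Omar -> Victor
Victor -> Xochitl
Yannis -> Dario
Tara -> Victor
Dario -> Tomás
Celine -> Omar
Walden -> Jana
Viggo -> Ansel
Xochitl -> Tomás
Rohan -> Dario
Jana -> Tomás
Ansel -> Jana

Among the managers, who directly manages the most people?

Direct-report counts: Tomás has 3; Xochitl has 1; Victor has 2; Omar has 1; Jana has 2; Ansel has 1; Dario has 2. The largest is 3, held by Tomás.

Tomás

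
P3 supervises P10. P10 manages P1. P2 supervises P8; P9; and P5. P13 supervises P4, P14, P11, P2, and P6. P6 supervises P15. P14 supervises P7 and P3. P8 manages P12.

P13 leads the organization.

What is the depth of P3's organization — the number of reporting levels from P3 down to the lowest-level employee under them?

2

The longest chain under P3 runs P3 → P10 → P1, which is 2 levels below P3.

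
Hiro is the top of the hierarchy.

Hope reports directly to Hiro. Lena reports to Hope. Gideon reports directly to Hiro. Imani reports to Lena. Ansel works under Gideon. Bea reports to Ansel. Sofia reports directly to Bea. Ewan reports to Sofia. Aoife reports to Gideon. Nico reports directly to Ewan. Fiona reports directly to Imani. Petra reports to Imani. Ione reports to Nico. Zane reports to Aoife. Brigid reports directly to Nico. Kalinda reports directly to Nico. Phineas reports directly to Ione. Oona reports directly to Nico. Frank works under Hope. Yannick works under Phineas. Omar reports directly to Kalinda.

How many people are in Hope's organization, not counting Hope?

5

Hope directly manages Lena, Frank. Under Lena: Imani, Petra, Fiona (3). Frank has no reports. So Hope's organization is 2 direct reports plus everyone under them: 4 + 1 = 5.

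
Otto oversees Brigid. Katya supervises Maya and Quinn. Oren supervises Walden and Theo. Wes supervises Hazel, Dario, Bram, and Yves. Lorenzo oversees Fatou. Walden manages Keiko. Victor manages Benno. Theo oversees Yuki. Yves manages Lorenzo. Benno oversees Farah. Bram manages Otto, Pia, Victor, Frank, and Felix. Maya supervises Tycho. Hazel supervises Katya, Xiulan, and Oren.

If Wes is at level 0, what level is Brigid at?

Chain from Brigid up to Wes: Brigid → Otto → Bram → Wes. That is 3 steps up, so Brigid is 3 levels below Wes.

3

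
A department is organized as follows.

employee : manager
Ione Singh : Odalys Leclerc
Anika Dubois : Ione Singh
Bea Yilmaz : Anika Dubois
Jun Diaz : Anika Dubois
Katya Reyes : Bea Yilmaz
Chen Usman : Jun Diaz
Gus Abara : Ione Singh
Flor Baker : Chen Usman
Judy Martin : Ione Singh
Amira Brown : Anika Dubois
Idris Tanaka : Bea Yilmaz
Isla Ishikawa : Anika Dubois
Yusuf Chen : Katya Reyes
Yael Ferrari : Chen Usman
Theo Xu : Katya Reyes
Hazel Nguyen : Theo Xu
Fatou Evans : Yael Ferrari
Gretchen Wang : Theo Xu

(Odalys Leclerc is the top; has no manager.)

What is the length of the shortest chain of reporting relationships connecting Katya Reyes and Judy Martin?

4

Katya Reyes is 3 levels below Ione Singh, and Judy Martin is 1 level below Ione Singh (their lowest common manager). The shortest path runs up from Katya Reyes to Ione Singh and back down to Judy Martin: 3 + 1 = 4 links.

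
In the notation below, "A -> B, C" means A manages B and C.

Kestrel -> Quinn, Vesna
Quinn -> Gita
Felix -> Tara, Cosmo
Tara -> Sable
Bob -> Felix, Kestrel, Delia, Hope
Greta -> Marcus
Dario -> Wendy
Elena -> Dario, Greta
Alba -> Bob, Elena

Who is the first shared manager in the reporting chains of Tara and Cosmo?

Felix

Tara's chain of managers is Felix, Bob, Alba. Cosmo's chain of managers is Felix, Bob, Alba. The first manager that appears in both chains is Felix.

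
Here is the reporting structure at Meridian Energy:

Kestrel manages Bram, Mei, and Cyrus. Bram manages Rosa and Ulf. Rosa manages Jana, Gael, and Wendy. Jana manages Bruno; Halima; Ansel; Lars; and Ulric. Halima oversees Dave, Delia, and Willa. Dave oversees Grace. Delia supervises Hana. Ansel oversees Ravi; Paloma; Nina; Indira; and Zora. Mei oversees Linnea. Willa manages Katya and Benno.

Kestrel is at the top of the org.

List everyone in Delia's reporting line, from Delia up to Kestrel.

Delia -> Halima -> Jana -> Rosa -> Bram -> Kestrel

Delia reports to Halima. Halima reports to Jana. Jana reports to Rosa. Rosa reports to Bram. Bram reports to Kestrel. Kestrel is at the top.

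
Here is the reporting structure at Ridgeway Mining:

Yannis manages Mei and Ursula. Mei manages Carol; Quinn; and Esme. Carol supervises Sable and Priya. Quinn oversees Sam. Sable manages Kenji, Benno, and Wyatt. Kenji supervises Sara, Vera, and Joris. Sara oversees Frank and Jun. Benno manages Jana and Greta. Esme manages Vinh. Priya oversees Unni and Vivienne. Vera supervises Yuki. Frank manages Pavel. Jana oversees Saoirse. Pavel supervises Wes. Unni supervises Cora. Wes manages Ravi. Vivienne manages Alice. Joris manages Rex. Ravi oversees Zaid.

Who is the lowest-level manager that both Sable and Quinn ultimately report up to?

Mei

Sable's chain of managers is Carol, Mei, Yannis. Quinn's chain of managers is Mei, Yannis. The first manager that appears in both chains is Mei.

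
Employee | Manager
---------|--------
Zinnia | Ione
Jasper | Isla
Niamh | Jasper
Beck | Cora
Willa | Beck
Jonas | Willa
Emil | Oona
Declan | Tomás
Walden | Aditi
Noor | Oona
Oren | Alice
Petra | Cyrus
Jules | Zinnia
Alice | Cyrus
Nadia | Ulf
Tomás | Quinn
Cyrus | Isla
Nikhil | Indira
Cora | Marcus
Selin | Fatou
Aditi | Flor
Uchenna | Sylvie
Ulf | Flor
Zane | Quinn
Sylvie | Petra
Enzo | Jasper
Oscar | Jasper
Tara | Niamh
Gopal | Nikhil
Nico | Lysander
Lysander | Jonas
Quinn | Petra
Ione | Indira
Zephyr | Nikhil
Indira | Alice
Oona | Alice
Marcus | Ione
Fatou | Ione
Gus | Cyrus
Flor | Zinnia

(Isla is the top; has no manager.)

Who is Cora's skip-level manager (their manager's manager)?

Ione

Cora reports to Marcus, and Marcus reports to Ione. So Cora's skip-level manager is Ione.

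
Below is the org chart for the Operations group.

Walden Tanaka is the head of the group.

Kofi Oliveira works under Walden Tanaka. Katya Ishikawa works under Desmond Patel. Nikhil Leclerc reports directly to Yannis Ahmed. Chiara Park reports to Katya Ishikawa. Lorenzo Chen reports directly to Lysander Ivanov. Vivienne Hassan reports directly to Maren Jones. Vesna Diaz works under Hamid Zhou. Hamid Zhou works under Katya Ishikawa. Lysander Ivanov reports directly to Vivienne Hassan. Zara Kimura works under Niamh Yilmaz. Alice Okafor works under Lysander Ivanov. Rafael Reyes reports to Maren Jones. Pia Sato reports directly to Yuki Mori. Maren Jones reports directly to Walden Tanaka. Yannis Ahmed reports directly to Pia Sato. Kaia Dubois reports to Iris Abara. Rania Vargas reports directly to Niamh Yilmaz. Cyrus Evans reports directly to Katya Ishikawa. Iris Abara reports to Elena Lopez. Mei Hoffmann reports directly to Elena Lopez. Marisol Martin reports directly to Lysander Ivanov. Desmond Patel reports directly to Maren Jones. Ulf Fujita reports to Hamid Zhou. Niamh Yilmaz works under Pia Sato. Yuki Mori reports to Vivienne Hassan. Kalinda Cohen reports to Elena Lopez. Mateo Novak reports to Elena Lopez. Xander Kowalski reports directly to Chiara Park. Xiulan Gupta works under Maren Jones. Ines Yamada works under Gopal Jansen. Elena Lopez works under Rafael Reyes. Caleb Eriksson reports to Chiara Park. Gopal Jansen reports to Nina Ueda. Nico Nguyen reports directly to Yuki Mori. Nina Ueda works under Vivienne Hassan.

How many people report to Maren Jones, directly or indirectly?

33

Maren Jones directly manages Desmond Patel, Vivienne Hassan, Rafael Reyes, Xiulan Gupta. Under Desmond Patel: Katya Ishikawa, Chiara Park, Xander Kowalski, Caleb Eriksson, Hamid Zhou, Vesna Diaz, Ulf Fujita, Cyrus Evans (8). Under Vivienne Hassan: Lysander Ivanov, Lorenzo Chen, Alice Okafor, Marisol Martin, Yuki Mori, Nico Nguyen, Pia Sato, Yannis Ahmed, Nikhil Leclerc, Niamh Yilmaz, Rania Vargas, Zara Kimura, Nina Ueda, Gopal Jansen, Ines Yamada (15). Under Rafael Reyes: Elena Lopez, Kalinda Cohen, Iris Abara, Kaia Dubois, Mateo Novak, Mei Hoffmann (6). Xiulan Gupta has no reports. So Maren Jones's organization is 4 direct reports plus everyone under them: 9 + 16 + 7 + 1 = 33.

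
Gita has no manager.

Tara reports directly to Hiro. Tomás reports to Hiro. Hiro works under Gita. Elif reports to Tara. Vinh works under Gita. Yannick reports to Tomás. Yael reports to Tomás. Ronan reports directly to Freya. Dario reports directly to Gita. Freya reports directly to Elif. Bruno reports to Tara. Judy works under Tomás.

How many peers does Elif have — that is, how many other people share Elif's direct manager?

1

Elif reports to Tara. Tara's other direct reports are Bruno — 1 peer.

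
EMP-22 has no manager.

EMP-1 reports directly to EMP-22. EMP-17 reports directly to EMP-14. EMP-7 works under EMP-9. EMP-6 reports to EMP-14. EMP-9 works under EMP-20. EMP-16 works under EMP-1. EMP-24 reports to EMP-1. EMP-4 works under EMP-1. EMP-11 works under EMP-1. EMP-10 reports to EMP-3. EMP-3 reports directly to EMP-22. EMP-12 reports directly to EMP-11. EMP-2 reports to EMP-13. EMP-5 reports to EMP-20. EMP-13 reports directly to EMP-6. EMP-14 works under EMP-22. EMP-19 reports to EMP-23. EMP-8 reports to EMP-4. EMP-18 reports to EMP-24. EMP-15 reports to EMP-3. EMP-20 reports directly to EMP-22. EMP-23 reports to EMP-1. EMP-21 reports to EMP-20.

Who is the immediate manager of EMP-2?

EMP-2 reports directly to EMP-13.

EMP-13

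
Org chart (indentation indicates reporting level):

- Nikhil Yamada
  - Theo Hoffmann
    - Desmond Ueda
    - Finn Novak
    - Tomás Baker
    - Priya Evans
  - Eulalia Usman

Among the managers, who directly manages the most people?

Direct-report counts: Nikhil Yamada has 2; Theo Hoffmann has 4. The largest is 4, held by Theo Hoffmann.

Theo Hoffmann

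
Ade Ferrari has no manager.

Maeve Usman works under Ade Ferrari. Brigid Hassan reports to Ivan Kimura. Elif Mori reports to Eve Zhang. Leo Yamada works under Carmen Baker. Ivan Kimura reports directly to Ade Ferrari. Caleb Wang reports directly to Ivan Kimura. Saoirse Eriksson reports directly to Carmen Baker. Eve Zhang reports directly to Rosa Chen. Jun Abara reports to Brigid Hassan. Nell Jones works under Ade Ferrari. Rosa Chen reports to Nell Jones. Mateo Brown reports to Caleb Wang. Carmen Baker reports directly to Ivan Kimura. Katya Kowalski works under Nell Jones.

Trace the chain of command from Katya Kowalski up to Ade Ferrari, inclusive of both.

Katya Kowalski -> Nell Jones -> Ade Ferrari

Katya Kowalski reports to Nell Jones. Nell Jones reports to Ade Ferrari. Ade Ferrari is at the top.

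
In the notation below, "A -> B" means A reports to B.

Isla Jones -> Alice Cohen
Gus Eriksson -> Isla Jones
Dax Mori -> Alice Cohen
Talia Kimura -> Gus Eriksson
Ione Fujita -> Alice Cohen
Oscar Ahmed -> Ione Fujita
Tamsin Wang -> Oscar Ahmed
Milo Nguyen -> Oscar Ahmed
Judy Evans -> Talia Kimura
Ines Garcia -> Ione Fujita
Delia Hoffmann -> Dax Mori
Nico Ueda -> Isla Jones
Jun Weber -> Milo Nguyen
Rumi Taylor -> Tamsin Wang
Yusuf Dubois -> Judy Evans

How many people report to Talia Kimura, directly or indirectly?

2

Talia Kimura directly manages Judy Evans. Under Judy Evans: Yusuf Dubois (1). That's 2 in total.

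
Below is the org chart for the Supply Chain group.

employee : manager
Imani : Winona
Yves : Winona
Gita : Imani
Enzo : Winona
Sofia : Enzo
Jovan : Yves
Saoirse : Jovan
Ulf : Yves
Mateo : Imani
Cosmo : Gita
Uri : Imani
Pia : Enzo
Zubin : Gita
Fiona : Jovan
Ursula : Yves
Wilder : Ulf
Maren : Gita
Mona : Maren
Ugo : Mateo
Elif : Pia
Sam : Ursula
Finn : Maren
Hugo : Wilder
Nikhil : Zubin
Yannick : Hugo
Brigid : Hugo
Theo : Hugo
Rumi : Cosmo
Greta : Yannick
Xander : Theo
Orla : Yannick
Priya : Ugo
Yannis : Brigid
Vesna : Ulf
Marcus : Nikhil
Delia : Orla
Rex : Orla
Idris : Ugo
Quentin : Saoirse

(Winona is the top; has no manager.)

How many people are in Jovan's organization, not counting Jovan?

3

Jovan directly manages Saoirse, Fiona. Under Saoirse: Quentin (1). Fiona has no reports. So Jovan's organization is 2 direct reports plus everyone under them: 2 + 1 = 3.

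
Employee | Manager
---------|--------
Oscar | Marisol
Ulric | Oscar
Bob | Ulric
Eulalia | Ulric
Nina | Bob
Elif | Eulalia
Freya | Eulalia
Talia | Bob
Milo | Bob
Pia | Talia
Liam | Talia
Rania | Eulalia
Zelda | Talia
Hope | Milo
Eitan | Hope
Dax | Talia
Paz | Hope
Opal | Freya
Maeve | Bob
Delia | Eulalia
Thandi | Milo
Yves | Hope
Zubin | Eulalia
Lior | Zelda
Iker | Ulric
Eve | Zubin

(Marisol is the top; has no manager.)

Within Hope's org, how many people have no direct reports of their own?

3

The people in Hope's organization with no one reporting to them are Yves, Paz, Eitan. That is 3.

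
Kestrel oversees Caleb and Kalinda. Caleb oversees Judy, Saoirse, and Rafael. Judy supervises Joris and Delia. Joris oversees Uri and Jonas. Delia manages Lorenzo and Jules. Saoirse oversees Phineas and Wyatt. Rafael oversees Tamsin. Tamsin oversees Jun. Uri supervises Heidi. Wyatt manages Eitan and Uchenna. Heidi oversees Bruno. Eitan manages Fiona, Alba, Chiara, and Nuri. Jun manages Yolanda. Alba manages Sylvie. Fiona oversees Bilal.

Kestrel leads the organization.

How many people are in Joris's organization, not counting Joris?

Joris directly manages Uri, Jonas. Under Uri: Heidi, Bruno (2). Jonas has no reports. So Joris's organization is 2 direct reports plus everyone under them: 3 + 1 = 4.

4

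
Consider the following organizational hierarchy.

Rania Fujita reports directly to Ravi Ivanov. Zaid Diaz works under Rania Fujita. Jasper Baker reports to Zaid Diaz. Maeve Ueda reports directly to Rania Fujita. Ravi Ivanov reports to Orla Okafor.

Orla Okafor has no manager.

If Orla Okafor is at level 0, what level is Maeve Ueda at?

3

Chain from Maeve Ueda up to Orla Okafor: Maeve Ueda → Rania Fujita → Ravi Ivanov → Orla Okafor. That is 3 steps up, so Maeve Ueda is 3 levels below Orla Okafor.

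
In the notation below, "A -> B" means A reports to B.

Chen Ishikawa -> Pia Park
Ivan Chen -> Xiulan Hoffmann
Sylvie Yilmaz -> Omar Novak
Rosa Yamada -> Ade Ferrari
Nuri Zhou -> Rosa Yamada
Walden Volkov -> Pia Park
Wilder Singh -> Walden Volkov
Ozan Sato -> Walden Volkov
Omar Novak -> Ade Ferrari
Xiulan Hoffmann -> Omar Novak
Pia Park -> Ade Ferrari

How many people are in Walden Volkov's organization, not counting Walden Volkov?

2

Walden Volkov directly manages Ozan Sato, Wilder Singh. Ozan Sato has no reports. Wilder Singh has no reports. So Walden Volkov's organization is 2 direct reports plus everyone under them: 1 + 1 = 2.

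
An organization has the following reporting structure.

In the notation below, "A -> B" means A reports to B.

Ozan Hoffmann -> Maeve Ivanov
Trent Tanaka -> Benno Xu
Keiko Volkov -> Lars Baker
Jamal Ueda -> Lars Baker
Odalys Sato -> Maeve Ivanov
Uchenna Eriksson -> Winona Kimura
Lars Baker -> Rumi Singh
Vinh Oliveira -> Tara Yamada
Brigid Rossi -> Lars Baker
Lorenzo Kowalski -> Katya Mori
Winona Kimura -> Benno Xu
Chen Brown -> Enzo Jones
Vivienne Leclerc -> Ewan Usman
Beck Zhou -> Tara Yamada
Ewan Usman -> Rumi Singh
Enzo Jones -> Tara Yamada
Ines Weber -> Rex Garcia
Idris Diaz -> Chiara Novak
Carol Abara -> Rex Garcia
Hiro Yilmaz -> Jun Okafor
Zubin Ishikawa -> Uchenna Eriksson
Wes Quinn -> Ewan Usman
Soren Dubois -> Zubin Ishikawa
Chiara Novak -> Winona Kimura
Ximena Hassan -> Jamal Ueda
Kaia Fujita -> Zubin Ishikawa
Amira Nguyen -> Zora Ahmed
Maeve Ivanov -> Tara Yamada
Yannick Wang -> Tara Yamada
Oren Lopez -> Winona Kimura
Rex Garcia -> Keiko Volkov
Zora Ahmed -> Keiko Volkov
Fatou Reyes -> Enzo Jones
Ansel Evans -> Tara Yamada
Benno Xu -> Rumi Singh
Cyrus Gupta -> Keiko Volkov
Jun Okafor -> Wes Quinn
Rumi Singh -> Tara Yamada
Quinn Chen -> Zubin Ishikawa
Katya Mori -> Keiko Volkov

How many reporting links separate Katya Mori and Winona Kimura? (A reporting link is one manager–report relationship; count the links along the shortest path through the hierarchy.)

5

Katya Mori is 3 levels below Rumi Singh, and Winona Kimura is 2 levels below Rumi Singh (their lowest common manager). The shortest path runs up from Katya Mori to Rumi Singh and back down to Winona Kimura: 3 + 2 = 5 links.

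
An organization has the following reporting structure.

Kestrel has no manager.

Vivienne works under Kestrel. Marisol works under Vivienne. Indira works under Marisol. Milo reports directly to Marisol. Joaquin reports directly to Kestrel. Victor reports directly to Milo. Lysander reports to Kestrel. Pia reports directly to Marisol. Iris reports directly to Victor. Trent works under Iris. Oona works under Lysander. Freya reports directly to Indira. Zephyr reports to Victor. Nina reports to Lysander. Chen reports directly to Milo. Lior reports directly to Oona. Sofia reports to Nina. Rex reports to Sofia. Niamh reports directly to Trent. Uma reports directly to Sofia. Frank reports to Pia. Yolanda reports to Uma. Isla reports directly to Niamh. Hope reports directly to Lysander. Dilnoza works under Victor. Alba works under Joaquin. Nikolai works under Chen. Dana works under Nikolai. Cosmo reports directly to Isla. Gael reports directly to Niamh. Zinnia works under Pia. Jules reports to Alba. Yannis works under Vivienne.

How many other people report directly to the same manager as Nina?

2

Nina reports to Lysander. Lysander's other direct reports are Oona, Hope — 2 peers.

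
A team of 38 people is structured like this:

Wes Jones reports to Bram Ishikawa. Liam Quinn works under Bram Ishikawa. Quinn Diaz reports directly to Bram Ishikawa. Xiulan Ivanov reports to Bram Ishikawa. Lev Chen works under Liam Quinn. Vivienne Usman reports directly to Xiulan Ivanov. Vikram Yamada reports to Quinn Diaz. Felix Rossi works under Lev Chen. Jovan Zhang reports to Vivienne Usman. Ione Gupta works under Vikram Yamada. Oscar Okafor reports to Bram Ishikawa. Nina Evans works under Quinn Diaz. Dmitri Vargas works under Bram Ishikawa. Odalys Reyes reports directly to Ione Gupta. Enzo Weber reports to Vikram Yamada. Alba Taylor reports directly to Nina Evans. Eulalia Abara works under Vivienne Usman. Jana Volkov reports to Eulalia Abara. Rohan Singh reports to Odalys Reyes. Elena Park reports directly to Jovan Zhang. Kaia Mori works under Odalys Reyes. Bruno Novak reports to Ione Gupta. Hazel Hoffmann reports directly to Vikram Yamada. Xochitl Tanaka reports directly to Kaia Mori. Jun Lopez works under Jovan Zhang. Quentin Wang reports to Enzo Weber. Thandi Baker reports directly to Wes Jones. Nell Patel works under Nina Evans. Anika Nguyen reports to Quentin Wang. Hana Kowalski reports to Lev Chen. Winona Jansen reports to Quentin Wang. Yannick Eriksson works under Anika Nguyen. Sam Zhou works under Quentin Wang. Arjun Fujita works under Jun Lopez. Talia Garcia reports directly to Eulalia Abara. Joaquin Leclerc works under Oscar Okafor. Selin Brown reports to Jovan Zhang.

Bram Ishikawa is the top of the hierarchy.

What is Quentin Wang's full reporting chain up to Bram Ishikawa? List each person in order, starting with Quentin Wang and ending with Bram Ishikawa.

Quentin Wang -> Enzo Weber -> Vikram Yamada -> Quinn Diaz -> Bram Ishikawa

Quentin Wang reports to Enzo Weber. Enzo Weber reports to Vikram Yamada. Vikram Yamada reports to Quinn Diaz. Quinn Diaz reports to Bram Ishikawa. Bram Ishikawa is at the top.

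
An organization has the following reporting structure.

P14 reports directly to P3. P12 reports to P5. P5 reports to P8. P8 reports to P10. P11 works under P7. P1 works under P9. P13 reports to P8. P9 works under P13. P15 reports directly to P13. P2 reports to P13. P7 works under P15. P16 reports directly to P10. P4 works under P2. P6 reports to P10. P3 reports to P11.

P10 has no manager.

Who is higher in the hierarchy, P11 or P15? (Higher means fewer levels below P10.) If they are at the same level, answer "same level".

P11 is 5 levels below P10; P15 is 3. P15 is higher.

P15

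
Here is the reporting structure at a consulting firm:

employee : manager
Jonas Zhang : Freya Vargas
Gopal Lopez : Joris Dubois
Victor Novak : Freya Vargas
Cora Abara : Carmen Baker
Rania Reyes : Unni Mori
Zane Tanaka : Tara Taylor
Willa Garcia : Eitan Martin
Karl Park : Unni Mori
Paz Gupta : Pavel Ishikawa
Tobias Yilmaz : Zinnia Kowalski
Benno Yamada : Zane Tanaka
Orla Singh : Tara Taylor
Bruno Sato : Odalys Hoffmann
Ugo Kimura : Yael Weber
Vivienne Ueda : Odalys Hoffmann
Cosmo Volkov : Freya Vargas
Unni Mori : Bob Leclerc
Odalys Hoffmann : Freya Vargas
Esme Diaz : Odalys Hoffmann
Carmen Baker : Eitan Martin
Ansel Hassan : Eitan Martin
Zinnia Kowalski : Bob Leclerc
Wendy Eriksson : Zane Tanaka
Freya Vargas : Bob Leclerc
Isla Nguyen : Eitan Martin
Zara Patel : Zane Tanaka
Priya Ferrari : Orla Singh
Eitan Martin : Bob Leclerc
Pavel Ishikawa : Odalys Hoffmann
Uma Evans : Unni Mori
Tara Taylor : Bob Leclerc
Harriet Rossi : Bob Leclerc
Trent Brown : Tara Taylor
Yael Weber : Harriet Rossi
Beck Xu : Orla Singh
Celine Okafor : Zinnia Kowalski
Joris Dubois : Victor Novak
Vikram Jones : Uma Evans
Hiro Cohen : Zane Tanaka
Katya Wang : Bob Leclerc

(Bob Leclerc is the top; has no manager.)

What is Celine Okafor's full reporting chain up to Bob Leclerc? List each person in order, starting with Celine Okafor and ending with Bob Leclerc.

Celine Okafor -> Zinnia Kowalski -> Bob Leclerc

Celine Okafor reports to Zinnia Kowalski. Zinnia Kowalski reports to Bob Leclerc. Bob Leclerc is at the top.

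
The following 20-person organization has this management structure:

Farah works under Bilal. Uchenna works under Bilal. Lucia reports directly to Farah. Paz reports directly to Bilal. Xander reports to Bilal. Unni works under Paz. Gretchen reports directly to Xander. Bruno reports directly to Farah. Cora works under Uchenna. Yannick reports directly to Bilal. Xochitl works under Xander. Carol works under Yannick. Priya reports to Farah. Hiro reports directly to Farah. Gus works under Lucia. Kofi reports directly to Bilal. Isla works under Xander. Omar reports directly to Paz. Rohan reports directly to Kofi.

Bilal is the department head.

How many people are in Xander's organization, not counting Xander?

Xander directly manages Gretchen, Xochitl, Isla. Gretchen has no reports. Xochitl has no reports. Isla has no reports. So Xander's organization is 3 direct reports plus everyone under them: 1 + 1 + 1 = 3.

3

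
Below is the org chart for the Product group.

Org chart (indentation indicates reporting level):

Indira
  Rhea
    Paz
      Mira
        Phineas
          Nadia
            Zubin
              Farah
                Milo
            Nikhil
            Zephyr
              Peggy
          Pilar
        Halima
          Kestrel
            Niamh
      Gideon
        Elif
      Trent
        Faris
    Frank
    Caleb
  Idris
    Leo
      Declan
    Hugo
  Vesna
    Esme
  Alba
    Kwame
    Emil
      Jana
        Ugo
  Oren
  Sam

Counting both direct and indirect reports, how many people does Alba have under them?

Alba directly manages Kwame, Emil. Kwame has no reports. Under Emil: Jana, Ugo (2). So Alba's organization is 2 direct reports plus everyone under them: 1 + 3 = 4.

4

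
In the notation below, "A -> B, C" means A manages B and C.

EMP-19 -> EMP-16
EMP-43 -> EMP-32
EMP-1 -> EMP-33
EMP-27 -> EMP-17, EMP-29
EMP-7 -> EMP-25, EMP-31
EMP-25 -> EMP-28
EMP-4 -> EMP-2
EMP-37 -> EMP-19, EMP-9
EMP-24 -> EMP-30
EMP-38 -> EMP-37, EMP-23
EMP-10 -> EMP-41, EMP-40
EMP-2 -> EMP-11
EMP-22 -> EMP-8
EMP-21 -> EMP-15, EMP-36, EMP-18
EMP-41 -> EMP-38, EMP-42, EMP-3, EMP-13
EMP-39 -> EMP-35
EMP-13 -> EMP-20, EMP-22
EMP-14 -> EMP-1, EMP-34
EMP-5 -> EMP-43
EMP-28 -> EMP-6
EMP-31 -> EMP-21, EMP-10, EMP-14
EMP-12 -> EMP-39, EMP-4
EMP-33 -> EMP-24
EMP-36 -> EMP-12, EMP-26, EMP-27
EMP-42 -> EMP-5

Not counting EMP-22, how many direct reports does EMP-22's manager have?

1

EMP-22 reports to EMP-13. EMP-13's other direct reports are EMP-20 — 1 peer.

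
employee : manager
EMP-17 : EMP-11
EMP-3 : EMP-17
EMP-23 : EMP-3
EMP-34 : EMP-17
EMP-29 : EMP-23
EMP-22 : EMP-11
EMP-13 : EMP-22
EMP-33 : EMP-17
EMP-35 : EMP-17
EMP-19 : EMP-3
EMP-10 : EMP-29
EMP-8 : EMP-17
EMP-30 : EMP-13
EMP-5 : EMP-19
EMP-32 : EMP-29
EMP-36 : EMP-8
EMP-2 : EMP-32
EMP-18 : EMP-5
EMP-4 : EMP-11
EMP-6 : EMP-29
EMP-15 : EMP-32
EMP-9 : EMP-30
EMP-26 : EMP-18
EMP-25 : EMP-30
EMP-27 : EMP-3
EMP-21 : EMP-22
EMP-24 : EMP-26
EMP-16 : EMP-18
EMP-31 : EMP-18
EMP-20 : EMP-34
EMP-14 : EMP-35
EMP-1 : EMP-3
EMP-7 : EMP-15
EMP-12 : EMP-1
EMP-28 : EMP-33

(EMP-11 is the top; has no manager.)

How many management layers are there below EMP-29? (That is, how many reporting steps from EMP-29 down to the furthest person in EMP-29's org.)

The longest chain under EMP-29 runs EMP-29 → EMP-32 → EMP-15 → EMP-7, which is 3 levels below EMP-29.

3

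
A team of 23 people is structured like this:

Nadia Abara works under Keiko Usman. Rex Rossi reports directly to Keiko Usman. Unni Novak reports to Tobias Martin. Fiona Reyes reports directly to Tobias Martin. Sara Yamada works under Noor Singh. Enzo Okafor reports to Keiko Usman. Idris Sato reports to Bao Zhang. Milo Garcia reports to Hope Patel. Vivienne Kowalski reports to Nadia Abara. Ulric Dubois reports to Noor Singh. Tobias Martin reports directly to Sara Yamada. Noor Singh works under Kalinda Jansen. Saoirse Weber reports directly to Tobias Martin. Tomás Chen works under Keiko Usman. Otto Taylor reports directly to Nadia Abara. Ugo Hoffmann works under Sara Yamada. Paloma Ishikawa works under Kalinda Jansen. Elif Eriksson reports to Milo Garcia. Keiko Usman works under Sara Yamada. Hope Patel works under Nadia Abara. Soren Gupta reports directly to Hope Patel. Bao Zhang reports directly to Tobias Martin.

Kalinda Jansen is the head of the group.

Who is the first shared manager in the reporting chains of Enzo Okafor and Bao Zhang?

Sara Yamada

Enzo Okafor's chain of managers is Keiko Usman, Sara Yamada, Noor Singh, Kalinda Jansen. Bao Zhang's chain of managers is Tobias Martin, Sara Yamada, Noor Singh, Kalinda Jansen. The first manager that appears in both chains is Sara Yamada.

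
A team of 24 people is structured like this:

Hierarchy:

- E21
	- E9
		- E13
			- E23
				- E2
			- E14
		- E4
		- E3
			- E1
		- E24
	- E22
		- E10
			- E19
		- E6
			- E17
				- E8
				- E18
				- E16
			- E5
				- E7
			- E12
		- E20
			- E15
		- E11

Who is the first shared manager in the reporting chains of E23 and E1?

E23's chain of managers is E13, E9, E21. E1's chain of managers is E3, E9, E21. The first manager that appears in both chains is E9.

E9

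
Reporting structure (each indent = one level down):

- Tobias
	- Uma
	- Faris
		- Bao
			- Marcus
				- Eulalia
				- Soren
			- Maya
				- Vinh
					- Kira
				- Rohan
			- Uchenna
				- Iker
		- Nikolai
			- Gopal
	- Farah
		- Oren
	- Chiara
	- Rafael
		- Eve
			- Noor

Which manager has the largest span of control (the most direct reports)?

Tobias

Direct-report counts: Tobias has 5; Rafael has 1; Eve has 1; Farah has 1; Faris has 2; Nikolai has 1; Bao has 3; Uchenna has 1; Maya has 2; Vinh has 1; Marcus has 2. The largest is 5, held by Tobias.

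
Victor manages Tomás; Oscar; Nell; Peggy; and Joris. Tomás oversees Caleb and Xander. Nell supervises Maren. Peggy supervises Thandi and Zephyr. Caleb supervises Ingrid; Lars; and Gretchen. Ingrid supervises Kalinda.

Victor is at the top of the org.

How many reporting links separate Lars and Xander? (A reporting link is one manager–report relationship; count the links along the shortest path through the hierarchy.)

3

Lars is 2 levels below Tomás, and Xander is 1 level below Tomás (their lowest common manager). The shortest path runs up from Lars to Tomás and back down to Xander: 2 + 1 = 3 links.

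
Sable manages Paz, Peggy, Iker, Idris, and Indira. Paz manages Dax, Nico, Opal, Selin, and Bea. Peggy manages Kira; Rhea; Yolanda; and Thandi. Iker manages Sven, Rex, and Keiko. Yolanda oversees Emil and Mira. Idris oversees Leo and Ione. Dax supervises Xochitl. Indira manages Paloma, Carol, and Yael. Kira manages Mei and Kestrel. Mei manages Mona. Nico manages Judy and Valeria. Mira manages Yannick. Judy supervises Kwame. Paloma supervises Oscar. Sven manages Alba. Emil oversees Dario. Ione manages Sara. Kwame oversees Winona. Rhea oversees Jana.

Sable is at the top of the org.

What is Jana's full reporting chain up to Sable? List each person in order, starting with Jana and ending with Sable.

Jana -> Rhea -> Peggy -> Sable

Jana reports to Rhea. Rhea reports to Peggy. Peggy reports to Sable. Sable is at the top.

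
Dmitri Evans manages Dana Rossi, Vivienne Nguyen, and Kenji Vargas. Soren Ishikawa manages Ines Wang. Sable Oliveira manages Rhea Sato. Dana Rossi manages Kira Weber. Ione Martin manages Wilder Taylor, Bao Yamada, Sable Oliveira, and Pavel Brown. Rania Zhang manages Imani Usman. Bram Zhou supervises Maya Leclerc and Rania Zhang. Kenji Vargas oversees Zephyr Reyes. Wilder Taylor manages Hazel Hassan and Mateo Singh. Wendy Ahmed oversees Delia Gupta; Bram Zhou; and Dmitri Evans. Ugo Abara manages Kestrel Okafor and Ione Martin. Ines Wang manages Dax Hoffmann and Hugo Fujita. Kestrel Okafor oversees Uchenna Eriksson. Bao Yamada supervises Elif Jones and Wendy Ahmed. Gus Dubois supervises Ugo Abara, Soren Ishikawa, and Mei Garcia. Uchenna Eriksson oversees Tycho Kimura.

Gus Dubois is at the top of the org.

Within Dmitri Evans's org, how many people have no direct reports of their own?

The people in Dmitri Evans's organization with no one reporting to them are Zephyr Reyes, Vivienne Nguyen, Kira Weber. That is 3.

3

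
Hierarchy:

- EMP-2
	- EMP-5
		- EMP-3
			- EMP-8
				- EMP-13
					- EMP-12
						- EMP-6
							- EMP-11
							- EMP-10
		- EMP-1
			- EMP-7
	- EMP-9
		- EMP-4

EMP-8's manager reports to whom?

EMP-5

EMP-8 reports to EMP-3, and EMP-3 reports to EMP-5. So EMP-8's skip-level manager is EMP-5.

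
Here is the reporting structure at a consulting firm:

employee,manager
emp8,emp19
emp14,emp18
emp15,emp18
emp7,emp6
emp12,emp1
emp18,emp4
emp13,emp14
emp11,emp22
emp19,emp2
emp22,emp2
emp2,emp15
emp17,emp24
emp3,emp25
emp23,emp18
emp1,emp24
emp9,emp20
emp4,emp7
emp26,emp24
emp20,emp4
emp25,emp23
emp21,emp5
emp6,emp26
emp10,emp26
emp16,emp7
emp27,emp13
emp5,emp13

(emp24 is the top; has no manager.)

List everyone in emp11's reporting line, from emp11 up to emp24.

emp11 reports to emp22. emp22 reports to emp2. emp2 reports to emp15. emp15 reports to emp18. emp18 reports to emp4. emp4 reports to emp7. emp7 reports to emp6. emp6 reports to emp26. emp26 reports to emp24. emp24 is at the top.

emp11 -> emp22 -> emp2 -> emp15 -> emp18 -> emp4 -> emp7 -> emp6 -> emp26 -> emp24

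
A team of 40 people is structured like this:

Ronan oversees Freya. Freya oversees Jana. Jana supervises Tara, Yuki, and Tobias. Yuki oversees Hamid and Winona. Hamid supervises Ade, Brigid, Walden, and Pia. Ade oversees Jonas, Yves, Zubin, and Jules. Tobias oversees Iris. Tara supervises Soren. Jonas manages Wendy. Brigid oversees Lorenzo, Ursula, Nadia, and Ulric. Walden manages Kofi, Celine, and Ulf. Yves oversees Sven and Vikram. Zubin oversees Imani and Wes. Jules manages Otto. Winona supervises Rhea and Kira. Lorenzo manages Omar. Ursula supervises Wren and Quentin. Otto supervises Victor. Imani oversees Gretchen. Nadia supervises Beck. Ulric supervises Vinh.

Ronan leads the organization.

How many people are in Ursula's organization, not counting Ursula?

2

Ursula directly manages Wren, Quentin. Wren has no reports. Quentin has no reports. So Ursula's organization is 2 direct reports plus everyone under them: 1 + 1 = 2.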